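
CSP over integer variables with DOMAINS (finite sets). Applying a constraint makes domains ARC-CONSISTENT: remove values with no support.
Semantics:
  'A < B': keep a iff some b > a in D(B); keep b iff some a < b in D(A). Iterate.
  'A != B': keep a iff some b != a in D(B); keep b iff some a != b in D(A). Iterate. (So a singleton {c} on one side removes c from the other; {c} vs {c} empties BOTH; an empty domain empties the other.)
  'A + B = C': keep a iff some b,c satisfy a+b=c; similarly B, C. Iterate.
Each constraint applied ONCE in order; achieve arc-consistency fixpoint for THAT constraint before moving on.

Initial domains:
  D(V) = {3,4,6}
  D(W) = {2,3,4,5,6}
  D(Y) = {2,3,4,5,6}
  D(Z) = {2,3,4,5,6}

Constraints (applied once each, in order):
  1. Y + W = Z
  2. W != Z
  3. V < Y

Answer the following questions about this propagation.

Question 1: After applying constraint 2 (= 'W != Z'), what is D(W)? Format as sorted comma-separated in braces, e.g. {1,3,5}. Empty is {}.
Constraint 1 (Y + W = Z) on D(Y)={2,3,4,5,6} D(W)={2,3,4,5,6} D(Z)={2,3,4,5,6}: Y {2,3,4,5,6}->{2,3,4}; W {2,3,4,5,6}->{2,3,4}; Z {2,3,4,5,6}->{4,5,6}
Constraint 2 (W != Z) on D(W)={2,3,4} D(Z)={4,5,6}: no change
So after constraint 2: D(W) = {2,3,4}

Answer: {2,3,4}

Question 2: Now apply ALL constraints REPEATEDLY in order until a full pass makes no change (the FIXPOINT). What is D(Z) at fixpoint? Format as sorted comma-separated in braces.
pass 0 (initial): D(Z)={2,3,4,5,6}
pass 1: V {3,4,6}->{3}; W {2,3,4,5,6}->{2,3,4}; Y {2,3,4,5,6}->{4}; Z {2,3,4,5,6}->{4,5,6}
pass 2: W {2,3,4}->{2}; Z {4,5,6}->{6}
pass 3: no change
Fixpoint after 3 passes: D(Z) = {6}

Answer: {6}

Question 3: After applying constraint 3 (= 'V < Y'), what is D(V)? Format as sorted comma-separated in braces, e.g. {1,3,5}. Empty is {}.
Constraint 1 (Y + W = Z) on D(Y)={2,3,4,5,6} D(W)={2,3,4,5,6} D(Z)={2,3,4,5,6}: Y {2,3,4,5,6}->{2,3,4}; W {2,3,4,5,6}->{2,3,4}; Z {2,3,4,5,6}->{4,5,6}
Constraint 2 (W != Z) on D(W)={2,3,4} D(Z)={4,5,6}: no change
Constraint 3 (V < Y) on D(V)={3,4,6} D(Y)={2,3,4}: V {3,4,6}->{3}; Y {2,3,4}->{4}
So after constraint 3: D(V) = {3}

Answer: {3}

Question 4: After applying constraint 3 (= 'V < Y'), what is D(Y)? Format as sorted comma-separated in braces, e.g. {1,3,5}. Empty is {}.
Answer: {4}

Derivation:
Constraint 1 (Y + W = Z) on D(Y)={2,3,4,5,6} D(W)={2,3,4,5,6} D(Z)={2,3,4,5,6}: Y {2,3,4,5,6}->{2,3,4}; W {2,3,4,5,6}->{2,3,4}; Z {2,3,4,5,6}->{4,5,6}
Constraint 2 (W != Z) on D(W)={2,3,4} D(Z)={4,5,6}: no change
Constraint 3 (V < Y) on D(V)={3,4,6} D(Y)={2,3,4}: V {3,4,6}->{3}; Y {2,3,4}->{4}
So after constraint 3: D(Y) = {4}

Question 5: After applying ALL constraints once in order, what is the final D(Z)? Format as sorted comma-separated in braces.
Constraint 1 (Y + W = Z) on D(Y)={2,3,4,5,6} D(W)={2,3,4,5,6} D(Z)={2,3,4,5,6}: Y {2,3,4,5,6}->{2,3,4}; W {2,3,4,5,6}->{2,3,4}; Z {2,3,4,5,6}->{4,5,6}
Constraint 2 (W != Z) on D(W)={2,3,4} D(Z)={4,5,6}: no change
Constraint 3 (V < Y) on D(V)={3,4,6} D(Y)={2,3,4}: V {3,4,6}->{3}; Y {2,3,4}->{4}
So after all 3 constraints: D(Z) = {4,5,6}

Answer: {4,5,6}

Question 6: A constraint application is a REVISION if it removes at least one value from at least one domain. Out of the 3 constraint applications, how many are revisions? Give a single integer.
Answer: 2

Derivation:
Constraint 1 (Y + W = Z) on D(Y)={2,3,4,5,6} D(W)={2,3,4,5,6} D(Z)={2,3,4,5,6}: Y {2,3,4,5,6}->{2,3,4}; W {2,3,4,5,6}->{2,3,4}; Z {2,3,4,5,6}->{4,5,6} => REVISION
Constraint 2 (W != Z) on D(W)={2,3,4} D(Z)={4,5,6}: no change => not a revision
Constraint 3 (V < Y) on D(V)={3,4,6} D(Y)={2,3,4}: V {3,4,6}->{3}; Y {2,3,4}->{4} => REVISION
Total revisions = 2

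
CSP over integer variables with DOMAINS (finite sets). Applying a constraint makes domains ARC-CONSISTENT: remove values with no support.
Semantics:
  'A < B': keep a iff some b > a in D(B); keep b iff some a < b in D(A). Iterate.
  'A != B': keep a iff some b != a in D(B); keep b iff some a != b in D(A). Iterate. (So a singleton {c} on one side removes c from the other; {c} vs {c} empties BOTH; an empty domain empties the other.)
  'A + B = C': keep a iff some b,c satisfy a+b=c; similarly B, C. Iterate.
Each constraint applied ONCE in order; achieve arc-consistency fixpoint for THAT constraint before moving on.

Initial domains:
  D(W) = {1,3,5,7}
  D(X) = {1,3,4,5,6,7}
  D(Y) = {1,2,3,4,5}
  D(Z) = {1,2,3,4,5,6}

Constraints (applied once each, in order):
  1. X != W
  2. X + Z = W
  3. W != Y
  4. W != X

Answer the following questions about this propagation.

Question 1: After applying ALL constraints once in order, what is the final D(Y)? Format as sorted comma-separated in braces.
Answer: {1,2,3,4,5}

Derivation:
Constraint 1 (X != W) on D(X)={1,3,4,5,6,7} D(W)={1,3,5,7}: no change
Constraint 2 (X + Z = W) on D(X)={1,3,4,5,6,7} D(Z)={1,2,3,4,5,6} D(W)={1,3,5,7}: X {1,3,4,5,6,7}->{1,3,4,5,6}; Z {1,2,3,4,5,6}->{1,2,3,4,6}; W {1,3,5,7}->{3,5,7}
Constraint 3 (W != Y) on D(W)={3,5,7} D(Y)={1,2,3,4,5}: no change
Constraint 4 (W != X) on D(W)={3,5,7} D(X)={1,3,4,5,6}: no change
So after all 4 constraints: D(Y) = {1,2,3,4,5}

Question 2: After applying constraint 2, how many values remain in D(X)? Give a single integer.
Answer: 5

Derivation:
Constraint 1 (X != W) on D(X)={1,3,4,5,6,7} D(W)={1,3,5,7}: no change
Constraint 2 (X + Z = W) on D(X)={1,3,4,5,6,7} D(Z)={1,2,3,4,5,6} D(W)={1,3,5,7}: X {1,3,4,5,6,7}->{1,3,4,5,6}; Z {1,2,3,4,5,6}->{1,2,3,4,6}; W {1,3,5,7}->{3,5,7}
So after constraint 2: D(X)={1,3,4,5,6}, size = 5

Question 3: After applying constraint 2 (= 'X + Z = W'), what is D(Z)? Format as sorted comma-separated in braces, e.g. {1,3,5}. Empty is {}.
Answer: {1,2,3,4,6}

Derivation:
Constraint 1 (X != W) on D(X)={1,3,4,5,6,7} D(W)={1,3,5,7}: no change
Constraint 2 (X + Z = W) on D(X)={1,3,4,5,6,7} D(Z)={1,2,3,4,5,6} D(W)={1,3,5,7}: X {1,3,4,5,6,7}->{1,3,4,5,6}; Z {1,2,3,4,5,6}->{1,2,3,4,6}; W {1,3,5,7}->{3,5,7}
So after constraint 2: D(Z) = {1,2,3,4,6}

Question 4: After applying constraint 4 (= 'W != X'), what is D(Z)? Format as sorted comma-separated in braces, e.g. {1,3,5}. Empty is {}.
Constraint 1 (X != W) on D(X)={1,3,4,5,6,7} D(W)={1,3,5,7}: no change
Constraint 2 (X + Z = W) on D(X)={1,3,4,5,6,7} D(Z)={1,2,3,4,5,6} D(W)={1,3,5,7}: X {1,3,4,5,6,7}->{1,3,4,5,6}; Z {1,2,3,4,5,6}->{1,2,3,4,6}; W {1,3,5,7}->{3,5,7}
Constraint 3 (W != Y) on D(W)={3,5,7} D(Y)={1,2,3,4,5}: no change
Constraint 4 (W != X) on D(W)={3,5,7} D(X)={1,3,4,5,6}: no change
So after constraint 4: D(Z) = {1,2,3,4,6}

Answer: {1,2,3,4,6}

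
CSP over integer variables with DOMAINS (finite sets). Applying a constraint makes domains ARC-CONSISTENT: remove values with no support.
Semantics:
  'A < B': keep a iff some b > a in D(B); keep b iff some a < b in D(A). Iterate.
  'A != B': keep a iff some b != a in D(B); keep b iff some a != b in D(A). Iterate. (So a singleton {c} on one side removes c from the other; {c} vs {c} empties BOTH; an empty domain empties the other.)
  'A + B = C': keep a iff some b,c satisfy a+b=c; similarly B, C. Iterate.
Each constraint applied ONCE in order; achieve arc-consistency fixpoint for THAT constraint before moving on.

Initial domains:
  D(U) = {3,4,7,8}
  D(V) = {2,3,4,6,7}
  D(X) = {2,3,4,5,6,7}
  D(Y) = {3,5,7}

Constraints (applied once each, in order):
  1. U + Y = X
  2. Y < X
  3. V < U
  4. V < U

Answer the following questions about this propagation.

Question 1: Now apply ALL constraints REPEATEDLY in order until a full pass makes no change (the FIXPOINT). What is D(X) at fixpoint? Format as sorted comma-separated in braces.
pass 0 (initial): D(X)={2,3,4,5,6,7}
pass 1: U {3,4,7,8}->{3,4}; V {2,3,4,6,7}->{2,3}; X {2,3,4,5,6,7}->{6,7}; Y {3,5,7}->{3}
pass 2: no change
Fixpoint after 2 passes: D(X) = {6,7}

Answer: {6,7}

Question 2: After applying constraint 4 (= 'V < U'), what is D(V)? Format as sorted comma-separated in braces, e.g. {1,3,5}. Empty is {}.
Constraint 1 (U + Y = X) on D(U)={3,4,7,8} D(Y)={3,5,7} D(X)={2,3,4,5,6,7}: U {3,4,7,8}->{3,4}; Y {3,5,7}->{3}; X {2,3,4,5,6,7}->{6,7}
Constraint 2 (Y < X) on D(Y)={3} D(X)={6,7}: no change
Constraint 3 (V < U) on D(V)={2,3,4,6,7} D(U)={3,4}: V {2,3,4,6,7}->{2,3}
Constraint 4 (V < U) on D(V)={2,3} D(U)={3,4}: no change
So after constraint 4: D(V) = {2,3}

Answer: {2,3}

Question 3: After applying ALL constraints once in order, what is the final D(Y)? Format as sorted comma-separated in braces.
Answer: {3}

Derivation:
Constraint 1 (U + Y = X) on D(U)={3,4,7,8} D(Y)={3,5,7} D(X)={2,3,4,5,6,7}: U {3,4,7,8}->{3,4}; Y {3,5,7}->{3}; X {2,3,4,5,6,7}->{6,7}
Constraint 2 (Y < X) on D(Y)={3} D(X)={6,7}: no change
Constraint 3 (V < U) on D(V)={2,3,4,6,7} D(U)={3,4}: V {2,3,4,6,7}->{2,3}
Constraint 4 (V < U) on D(V)={2,3} D(U)={3,4}: no change
So after all 4 constraints: D(Y) = {3}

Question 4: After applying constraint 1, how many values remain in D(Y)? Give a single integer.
Answer: 1

Derivation:
Constraint 1 (U + Y = X) on D(U)={3,4,7,8} D(Y)={3,5,7} D(X)={2,3,4,5,6,7}: U {3,4,7,8}->{3,4}; Y {3,5,7}->{3}; X {2,3,4,5,6,7}->{6,7}
So after constraint 1: D(Y)={3}, size = 1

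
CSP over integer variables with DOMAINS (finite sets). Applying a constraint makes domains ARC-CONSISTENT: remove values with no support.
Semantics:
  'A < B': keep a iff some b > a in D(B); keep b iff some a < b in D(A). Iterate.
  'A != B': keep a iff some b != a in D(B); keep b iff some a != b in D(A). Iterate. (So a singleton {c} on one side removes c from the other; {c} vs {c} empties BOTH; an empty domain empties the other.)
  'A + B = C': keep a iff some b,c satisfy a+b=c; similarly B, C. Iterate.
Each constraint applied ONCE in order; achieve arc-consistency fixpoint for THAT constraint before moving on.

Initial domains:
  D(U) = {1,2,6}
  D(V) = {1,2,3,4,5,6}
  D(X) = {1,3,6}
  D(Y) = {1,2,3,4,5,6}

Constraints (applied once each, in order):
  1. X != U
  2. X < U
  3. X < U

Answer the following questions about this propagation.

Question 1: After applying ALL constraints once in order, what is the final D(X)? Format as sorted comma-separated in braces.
Constraint 1 (X != U) on D(X)={1,3,6} D(U)={1,2,6}: no change
Constraint 2 (X < U) on D(X)={1,3,6} D(U)={1,2,6}: X {1,3,6}->{1,3}; U {1,2,6}->{2,6}
Constraint 3 (X < U) on D(X)={1,3} D(U)={2,6}: no change
So after all 3 constraints: D(X) = {1,3}

Answer: {1,3}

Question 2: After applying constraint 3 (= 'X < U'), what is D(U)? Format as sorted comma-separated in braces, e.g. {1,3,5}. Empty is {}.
Answer: {2,6}

Derivation:
Constraint 1 (X != U) on D(X)={1,3,6} D(U)={1,2,6}: no change
Constraint 2 (X < U) on D(X)={1,3,6} D(U)={1,2,6}: X {1,3,6}->{1,3}; U {1,2,6}->{2,6}
Constraint 3 (X < U) on D(X)={1,3} D(U)={2,6}: no change
So after constraint 3: D(U) = {2,6}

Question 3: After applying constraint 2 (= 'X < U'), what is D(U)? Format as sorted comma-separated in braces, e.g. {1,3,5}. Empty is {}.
Answer: {2,6}

Derivation:
Constraint 1 (X != U) on D(X)={1,3,6} D(U)={1,2,6}: no change
Constraint 2 (X < U) on D(X)={1,3,6} D(U)={1,2,6}: X {1,3,6}->{1,3}; U {1,2,6}->{2,6}
So after constraint 2: D(U) = {2,6}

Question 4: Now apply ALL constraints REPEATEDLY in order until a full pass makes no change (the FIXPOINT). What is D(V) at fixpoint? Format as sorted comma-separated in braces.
pass 0 (initial): D(V)={1,2,3,4,5,6}
pass 1: U {1,2,6}->{2,6}; X {1,3,6}->{1,3}
pass 2: no change
Fixpoint after 2 passes: D(V) = {1,2,3,4,5,6}

Answer: {1,2,3,4,5,6}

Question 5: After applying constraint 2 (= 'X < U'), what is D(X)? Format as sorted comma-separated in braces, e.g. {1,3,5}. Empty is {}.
Constraint 1 (X != U) on D(X)={1,3,6} D(U)={1,2,6}: no change
Constraint 2 (X < U) on D(X)={1,3,6} D(U)={1,2,6}: X {1,3,6}->{1,3}; U {1,2,6}->{2,6}
So after constraint 2: D(X) = {1,3}

Answer: {1,3}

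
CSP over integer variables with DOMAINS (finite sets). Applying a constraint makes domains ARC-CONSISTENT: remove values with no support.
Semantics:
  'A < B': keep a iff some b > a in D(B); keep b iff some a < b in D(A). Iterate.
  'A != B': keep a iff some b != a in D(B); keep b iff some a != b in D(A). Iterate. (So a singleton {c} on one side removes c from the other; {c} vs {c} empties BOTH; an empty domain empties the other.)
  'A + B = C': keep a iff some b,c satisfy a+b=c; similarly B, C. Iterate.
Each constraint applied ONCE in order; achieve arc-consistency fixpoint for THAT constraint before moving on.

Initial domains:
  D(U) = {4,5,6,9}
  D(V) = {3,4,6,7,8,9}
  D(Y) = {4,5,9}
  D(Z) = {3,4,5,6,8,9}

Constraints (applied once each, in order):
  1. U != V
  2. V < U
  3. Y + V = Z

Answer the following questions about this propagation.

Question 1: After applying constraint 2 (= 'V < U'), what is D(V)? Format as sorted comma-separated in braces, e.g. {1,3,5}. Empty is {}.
Constraint 1 (U != V) on D(U)={4,5,6,9} D(V)={3,4,6,7,8,9}: no change
Constraint 2 (V < U) on D(V)={3,4,6,7,8,9} D(U)={4,5,6,9}: V {3,4,6,7,8,9}->{3,4,6,7,8}
So after constraint 2: D(V) = {3,4,6,7,8}

Answer: {3,4,6,7,8}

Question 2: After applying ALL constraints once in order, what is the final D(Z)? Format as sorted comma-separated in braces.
Constraint 1 (U != V) on D(U)={4,5,6,9} D(V)={3,4,6,7,8,9}: no change
Constraint 2 (V < U) on D(V)={3,4,6,7,8,9} D(U)={4,5,6,9}: V {3,4,6,7,8,9}->{3,4,6,7,8}
Constraint 3 (Y + V = Z) on D(Y)={4,5,9} D(V)={3,4,6,7,8} D(Z)={3,4,5,6,8,9}: Y {4,5,9}->{4,5}; V {3,4,6,7,8}->{3,4}; Z {3,4,5,6,8,9}->{8,9}
So after all 3 constraints: D(Z) = {8,9}

Answer: {8,9}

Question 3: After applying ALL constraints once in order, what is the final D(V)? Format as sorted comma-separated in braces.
Constraint 1 (U != V) on D(U)={4,5,6,9} D(V)={3,4,6,7,8,9}: no change
Constraint 2 (V < U) on D(V)={3,4,6,7,8,9} D(U)={4,5,6,9}: V {3,4,6,7,8,9}->{3,4,6,7,8}
Constraint 3 (Y + V = Z) on D(Y)={4,5,9} D(V)={3,4,6,7,8} D(Z)={3,4,5,6,8,9}: Y {4,5,9}->{4,5}; V {3,4,6,7,8}->{3,4}; Z {3,4,5,6,8,9}->{8,9}
So after all 3 constraints: D(V) = {3,4}

Answer: {3,4}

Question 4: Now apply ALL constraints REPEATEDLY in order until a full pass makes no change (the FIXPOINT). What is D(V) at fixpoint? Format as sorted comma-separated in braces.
pass 0 (initial): D(V)={3,4,6,7,8,9}
pass 1: V {3,4,6,7,8,9}->{3,4}; Y {4,5,9}->{4,5}; Z {3,4,5,6,8,9}->{8,9}
pass 2: no change
Fixpoint after 2 passes: D(V) = {3,4}

Answer: {3,4}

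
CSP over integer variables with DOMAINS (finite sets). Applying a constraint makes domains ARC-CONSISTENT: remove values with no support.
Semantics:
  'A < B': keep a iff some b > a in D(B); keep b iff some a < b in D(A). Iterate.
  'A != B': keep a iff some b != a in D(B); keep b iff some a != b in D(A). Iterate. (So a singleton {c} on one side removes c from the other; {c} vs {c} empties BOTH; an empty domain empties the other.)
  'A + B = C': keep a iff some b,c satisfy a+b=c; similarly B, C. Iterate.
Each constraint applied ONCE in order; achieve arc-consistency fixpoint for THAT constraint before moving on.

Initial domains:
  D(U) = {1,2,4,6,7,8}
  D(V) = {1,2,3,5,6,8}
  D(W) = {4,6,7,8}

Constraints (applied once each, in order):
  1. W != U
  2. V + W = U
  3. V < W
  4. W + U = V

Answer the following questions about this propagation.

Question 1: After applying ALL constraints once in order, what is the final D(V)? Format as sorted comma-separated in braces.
Constraint 1 (W != U) on D(W)={4,6,7,8} D(U)={1,2,4,6,7,8}: no change
Constraint 2 (V + W = U) on D(V)={1,2,3,5,6,8} D(W)={4,6,7,8} D(U)={1,2,4,6,7,8}: V {1,2,3,5,6,8}->{1,2,3}; W {4,6,7,8}->{4,6,7}; U {1,2,4,6,7,8}->{6,7,8}
Constraint 3 (V < W) on D(V)={1,2,3} D(W)={4,6,7}: no change
Constraint 4 (W + U = V) on D(W)={4,6,7} D(U)={6,7,8} D(V)={1,2,3}: W {4,6,7}->{}; U {6,7,8}->{}; V {1,2,3}->{}
So after all 4 constraints: D(V) = {}

Answer: {}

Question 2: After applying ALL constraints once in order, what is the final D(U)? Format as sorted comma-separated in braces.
Answer: {}

Derivation:
Constraint 1 (W != U) on D(W)={4,6,7,8} D(U)={1,2,4,6,7,8}: no change
Constraint 2 (V + W = U) on D(V)={1,2,3,5,6,8} D(W)={4,6,7,8} D(U)={1,2,4,6,7,8}: V {1,2,3,5,6,8}->{1,2,3}; W {4,6,7,8}->{4,6,7}; U {1,2,4,6,7,8}->{6,7,8}
Constraint 3 (V < W) on D(V)={1,2,3} D(W)={4,6,7}: no change
Constraint 4 (W + U = V) on D(W)={4,6,7} D(U)={6,7,8} D(V)={1,2,3}: W {4,6,7}->{}; U {6,7,8}->{}; V {1,2,3}->{}
So after all 4 constraints: D(U) = {}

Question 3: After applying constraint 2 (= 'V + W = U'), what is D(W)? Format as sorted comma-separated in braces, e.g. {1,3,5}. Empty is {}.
Constraint 1 (W != U) on D(W)={4,6,7,8} D(U)={1,2,4,6,7,8}: no change
Constraint 2 (V + W = U) on D(V)={1,2,3,5,6,8} D(W)={4,6,7,8} D(U)={1,2,4,6,7,8}: V {1,2,3,5,6,8}->{1,2,3}; W {4,6,7,8}->{4,6,7}; U {1,2,4,6,7,8}->{6,7,8}
So after constraint 2: D(W) = {4,6,7}

Answer: {4,6,7}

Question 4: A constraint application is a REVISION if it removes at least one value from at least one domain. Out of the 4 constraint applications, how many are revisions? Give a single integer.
Constraint 1 (W != U) on D(W)={4,6,7,8} D(U)={1,2,4,6,7,8}: no change => not a revision
Constraint 2 (V + W = U) on D(V)={1,2,3,5,6,8} D(W)={4,6,7,8} D(U)={1,2,4,6,7,8}: V {1,2,3,5,6,8}->{1,2,3}; W {4,6,7,8}->{4,6,7}; U {1,2,4,6,7,8}->{6,7,8} => REVISION
Constraint 3 (V < W) on D(V)={1,2,3} D(W)={4,6,7}: no change => not a revision
Constraint 4 (W + U = V) on D(W)={4,6,7} D(U)={6,7,8} D(V)={1,2,3}: W {4,6,7}->{}; U {6,7,8}->{}; V {1,2,3}->{} => REVISION
Total revisions = 2

Answer: 2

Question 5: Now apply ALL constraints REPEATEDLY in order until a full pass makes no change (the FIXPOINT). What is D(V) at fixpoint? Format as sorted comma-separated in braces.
pass 0 (initial): D(V)={1,2,3,5,6,8}
pass 1: U {1,2,4,6,7,8}->{}; V {1,2,3,5,6,8}->{}; W {4,6,7,8}->{}
pass 2: no change
Fixpoint after 2 passes: D(V) = {}

Answer: {}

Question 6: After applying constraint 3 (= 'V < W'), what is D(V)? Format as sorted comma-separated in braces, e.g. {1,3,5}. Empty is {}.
Constraint 1 (W != U) on D(W)={4,6,7,8} D(U)={1,2,4,6,7,8}: no change
Constraint 2 (V + W = U) on D(V)={1,2,3,5,6,8} D(W)={4,6,7,8} D(U)={1,2,4,6,7,8}: V {1,2,3,5,6,8}->{1,2,3}; W {4,6,7,8}->{4,6,7}; U {1,2,4,6,7,8}->{6,7,8}
Constraint 3 (V < W) on D(V)={1,2,3} D(W)={4,6,7}: no change
So after constraint 3: D(V) = {1,2,3}

Answer: {1,2,3}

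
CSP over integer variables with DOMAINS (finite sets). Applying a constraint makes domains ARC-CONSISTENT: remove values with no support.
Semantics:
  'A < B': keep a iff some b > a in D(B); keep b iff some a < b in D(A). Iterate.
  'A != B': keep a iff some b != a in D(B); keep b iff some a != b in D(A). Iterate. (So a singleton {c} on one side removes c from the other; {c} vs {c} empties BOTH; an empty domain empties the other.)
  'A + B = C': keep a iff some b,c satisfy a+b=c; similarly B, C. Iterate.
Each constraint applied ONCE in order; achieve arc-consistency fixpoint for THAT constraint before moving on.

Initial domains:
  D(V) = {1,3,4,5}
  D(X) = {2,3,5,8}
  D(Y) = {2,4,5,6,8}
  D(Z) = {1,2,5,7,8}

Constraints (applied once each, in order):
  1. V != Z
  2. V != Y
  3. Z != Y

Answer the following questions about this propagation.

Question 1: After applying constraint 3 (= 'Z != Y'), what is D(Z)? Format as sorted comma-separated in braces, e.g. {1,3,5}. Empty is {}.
Constraint 1 (V != Z) on D(V)={1,3,4,5} D(Z)={1,2,5,7,8}: no change
Constraint 2 (V != Y) on D(V)={1,3,4,5} D(Y)={2,4,5,6,8}: no change
Constraint 3 (Z != Y) on D(Z)={1,2,5,7,8} D(Y)={2,4,5,6,8}: no change
So after constraint 3: D(Z) = {1,2,5,7,8}

Answer: {1,2,5,7,8}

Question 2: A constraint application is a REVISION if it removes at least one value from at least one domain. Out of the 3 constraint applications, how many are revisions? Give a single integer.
Answer: 0

Derivation:
Constraint 1 (V != Z) on D(V)={1,3,4,5} D(Z)={1,2,5,7,8}: no change => not a revision
Constraint 2 (V != Y) on D(V)={1,3,4,5} D(Y)={2,4,5,6,8}: no change => not a revision
Constraint 3 (Z != Y) on D(Z)={1,2,5,7,8} D(Y)={2,4,5,6,8}: no change => not a revision
Total revisions = 0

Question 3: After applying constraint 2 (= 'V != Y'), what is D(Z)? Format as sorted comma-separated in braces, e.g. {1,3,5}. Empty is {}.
Answer: {1,2,5,7,8}

Derivation:
Constraint 1 (V != Z) on D(V)={1,3,4,5} D(Z)={1,2,5,7,8}: no change
Constraint 2 (V != Y) on D(V)={1,3,4,5} D(Y)={2,4,5,6,8}: no change
So after constraint 2: D(Z) = {1,2,5,7,8}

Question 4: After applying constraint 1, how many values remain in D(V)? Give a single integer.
Constraint 1 (V != Z) on D(V)={1,3,4,5} D(Z)={1,2,5,7,8}: no change
So after constraint 1: D(V)={1,3,4,5}, size = 4

Answer: 4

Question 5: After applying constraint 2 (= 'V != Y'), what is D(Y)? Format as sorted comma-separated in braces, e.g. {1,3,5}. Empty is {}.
Constraint 1 (V != Z) on D(V)={1,3,4,5} D(Z)={1,2,5,7,8}: no change
Constraint 2 (V != Y) on D(V)={1,3,4,5} D(Y)={2,4,5,6,8}: no change
So after constraint 2: D(Y) = {2,4,5,6,8}

Answer: {2,4,5,6,8}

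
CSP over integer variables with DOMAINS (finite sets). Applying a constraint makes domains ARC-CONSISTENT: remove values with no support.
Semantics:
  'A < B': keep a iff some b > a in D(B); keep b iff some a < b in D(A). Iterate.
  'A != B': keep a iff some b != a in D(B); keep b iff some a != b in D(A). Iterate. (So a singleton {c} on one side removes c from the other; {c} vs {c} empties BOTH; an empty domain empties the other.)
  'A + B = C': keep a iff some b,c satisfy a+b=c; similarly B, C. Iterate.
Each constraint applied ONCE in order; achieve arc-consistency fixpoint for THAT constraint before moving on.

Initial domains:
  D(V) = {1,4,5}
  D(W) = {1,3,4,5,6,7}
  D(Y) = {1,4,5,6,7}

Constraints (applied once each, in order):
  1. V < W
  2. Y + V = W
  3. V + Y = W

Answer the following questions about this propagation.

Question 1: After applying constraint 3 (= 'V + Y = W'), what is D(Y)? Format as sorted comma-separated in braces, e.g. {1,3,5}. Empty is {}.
Constraint 1 (V < W) on D(V)={1,4,5} D(W)={1,3,4,5,6,7}: W {1,3,4,5,6,7}->{3,4,5,6,7}
Constraint 2 (Y + V = W) on D(Y)={1,4,5,6,7} D(V)={1,4,5} D(W)={3,4,5,6,7}: Y {1,4,5,6,7}->{1,4,5,6}; W {3,4,5,6,7}->{5,6,7}
Constraint 3 (V + Y = W) on D(V)={1,4,5} D(Y)={1,4,5,6} D(W)={5,6,7}: no change
So after constraint 3: D(Y) = {1,4,5,6}

Answer: {1,4,5,6}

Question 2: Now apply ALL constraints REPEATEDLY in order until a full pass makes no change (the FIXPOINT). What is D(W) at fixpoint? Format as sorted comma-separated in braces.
pass 0 (initial): D(W)={1,3,4,5,6,7}
pass 1: W {1,3,4,5,6,7}->{5,6,7}; Y {1,4,5,6,7}->{1,4,5,6}
pass 2: no change
Fixpoint after 2 passes: D(W) = {5,6,7}

Answer: {5,6,7}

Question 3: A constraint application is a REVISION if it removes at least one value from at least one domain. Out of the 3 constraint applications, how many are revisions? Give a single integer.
Constraint 1 (V < W) on D(V)={1,4,5} D(W)={1,3,4,5,6,7}: W {1,3,4,5,6,7}->{3,4,5,6,7} => REVISION
Constraint 2 (Y + V = W) on D(Y)={1,4,5,6,7} D(V)={1,4,5} D(W)={3,4,5,6,7}: Y {1,4,5,6,7}->{1,4,5,6}; W {3,4,5,6,7}->{5,6,7} => REVISION
Constraint 3 (V + Y = W) on D(V)={1,4,5} D(Y)={1,4,5,6} D(W)={5,6,7}: no change => not a revision
Total revisions = 2

Answer: 2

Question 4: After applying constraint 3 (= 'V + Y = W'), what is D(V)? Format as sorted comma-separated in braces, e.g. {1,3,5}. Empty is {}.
Answer: {1,4,5}

Derivation:
Constraint 1 (V < W) on D(V)={1,4,5} D(W)={1,3,4,5,6,7}: W {1,3,4,5,6,7}->{3,4,5,6,7}
Constraint 2 (Y + V = W) on D(Y)={1,4,5,6,7} D(V)={1,4,5} D(W)={3,4,5,6,7}: Y {1,4,5,6,7}->{1,4,5,6}; W {3,4,5,6,7}->{5,6,7}
Constraint 3 (V + Y = W) on D(V)={1,4,5} D(Y)={1,4,5,6} D(W)={5,6,7}: no change
So after constraint 3: D(V) = {1,4,5}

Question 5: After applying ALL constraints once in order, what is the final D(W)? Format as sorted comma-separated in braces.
Constraint 1 (V < W) on D(V)={1,4,5} D(W)={1,3,4,5,6,7}: W {1,3,4,5,6,7}->{3,4,5,6,7}
Constraint 2 (Y + V = W) on D(Y)={1,4,5,6,7} D(V)={1,4,5} D(W)={3,4,5,6,7}: Y {1,4,5,6,7}->{1,4,5,6}; W {3,4,5,6,7}->{5,6,7}
Constraint 3 (V + Y = W) on D(V)={1,4,5} D(Y)={1,4,5,6} D(W)={5,6,7}: no change
So after all 3 constraints: D(W) = {5,6,7}

Answer: {5,6,7}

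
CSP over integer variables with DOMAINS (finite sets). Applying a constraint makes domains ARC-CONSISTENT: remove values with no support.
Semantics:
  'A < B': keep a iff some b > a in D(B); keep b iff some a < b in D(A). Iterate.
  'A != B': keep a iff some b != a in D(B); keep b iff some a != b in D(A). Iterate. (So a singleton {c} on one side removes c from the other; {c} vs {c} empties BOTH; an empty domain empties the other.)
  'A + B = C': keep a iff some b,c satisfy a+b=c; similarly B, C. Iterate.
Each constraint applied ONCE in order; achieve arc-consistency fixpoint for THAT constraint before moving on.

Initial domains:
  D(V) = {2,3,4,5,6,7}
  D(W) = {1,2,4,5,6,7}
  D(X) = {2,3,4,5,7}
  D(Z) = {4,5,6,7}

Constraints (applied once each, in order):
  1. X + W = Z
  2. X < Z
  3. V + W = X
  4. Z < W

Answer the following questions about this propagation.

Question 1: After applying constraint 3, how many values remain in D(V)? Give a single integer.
Constraint 1 (X + W = Z) on D(X)={2,3,4,5,7} D(W)={1,2,4,5,6,7} D(Z)={4,5,6,7}: X {2,3,4,5,7}->{2,3,4,5}; W {1,2,4,5,6,7}->{1,2,4,5}
Constraint 2 (X < Z) on D(X)={2,3,4,5} D(Z)={4,5,6,7}: no change
Constraint 3 (V + W = X) on D(V)={2,3,4,5,6,7} D(W)={1,2,4,5} D(X)={2,3,4,5}: V {2,3,4,5,6,7}->{2,3,4}; W {1,2,4,5}->{1,2}; X {2,3,4,5}->{3,4,5}
So after constraint 3: D(V)={2,3,4}, size = 3

Answer: 3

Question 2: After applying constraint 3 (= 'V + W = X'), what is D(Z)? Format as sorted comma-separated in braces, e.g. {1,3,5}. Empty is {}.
Answer: {4,5,6,7}

Derivation:
Constraint 1 (X + W = Z) on D(X)={2,3,4,5,7} D(W)={1,2,4,5,6,7} D(Z)={4,5,6,7}: X {2,3,4,5,7}->{2,3,4,5}; W {1,2,4,5,6,7}->{1,2,4,5}
Constraint 2 (X < Z) on D(X)={2,3,4,5} D(Z)={4,5,6,7}: no change
Constraint 3 (V + W = X) on D(V)={2,3,4,5,6,7} D(W)={1,2,4,5} D(X)={2,3,4,5}: V {2,3,4,5,6,7}->{2,3,4}; W {1,2,4,5}->{1,2}; X {2,3,4,5}->{3,4,5}
So after constraint 3: D(Z) = {4,5,6,7}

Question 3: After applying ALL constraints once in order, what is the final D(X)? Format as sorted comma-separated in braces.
Constraint 1 (X + W = Z) on D(X)={2,3,4,5,7} D(W)={1,2,4,5,6,7} D(Z)={4,5,6,7}: X {2,3,4,5,7}->{2,3,4,5}; W {1,2,4,5,6,7}->{1,2,4,5}
Constraint 2 (X < Z) on D(X)={2,3,4,5} D(Z)={4,5,6,7}: no change
Constraint 3 (V + W = X) on D(V)={2,3,4,5,6,7} D(W)={1,2,4,5} D(X)={2,3,4,5}: V {2,3,4,5,6,7}->{2,3,4}; W {1,2,4,5}->{1,2}; X {2,3,4,5}->{3,4,5}
Constraint 4 (Z < W) on D(Z)={4,5,6,7} D(W)={1,2}: Z {4,5,6,7}->{}; W {1,2}->{}
So after all 4 constraints: D(X) = {3,4,5}

Answer: {3,4,5}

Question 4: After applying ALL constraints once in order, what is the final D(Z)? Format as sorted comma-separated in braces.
Answer: {}

Derivation:
Constraint 1 (X + W = Z) on D(X)={2,3,4,5,7} D(W)={1,2,4,5,6,7} D(Z)={4,5,6,7}: X {2,3,4,5,7}->{2,3,4,5}; W {1,2,4,5,6,7}->{1,2,4,5}
Constraint 2 (X < Z) on D(X)={2,3,4,5} D(Z)={4,5,6,7}: no change
Constraint 3 (V + W = X) on D(V)={2,3,4,5,6,7} D(W)={1,2,4,5} D(X)={2,3,4,5}: V {2,3,4,5,6,7}->{2,3,4}; W {1,2,4,5}->{1,2}; X {2,3,4,5}->{3,4,5}
Constraint 4 (Z < W) on D(Z)={4,5,6,7} D(W)={1,2}: Z {4,5,6,7}->{}; W {1,2}->{}
So after all 4 constraints: D(Z) = {}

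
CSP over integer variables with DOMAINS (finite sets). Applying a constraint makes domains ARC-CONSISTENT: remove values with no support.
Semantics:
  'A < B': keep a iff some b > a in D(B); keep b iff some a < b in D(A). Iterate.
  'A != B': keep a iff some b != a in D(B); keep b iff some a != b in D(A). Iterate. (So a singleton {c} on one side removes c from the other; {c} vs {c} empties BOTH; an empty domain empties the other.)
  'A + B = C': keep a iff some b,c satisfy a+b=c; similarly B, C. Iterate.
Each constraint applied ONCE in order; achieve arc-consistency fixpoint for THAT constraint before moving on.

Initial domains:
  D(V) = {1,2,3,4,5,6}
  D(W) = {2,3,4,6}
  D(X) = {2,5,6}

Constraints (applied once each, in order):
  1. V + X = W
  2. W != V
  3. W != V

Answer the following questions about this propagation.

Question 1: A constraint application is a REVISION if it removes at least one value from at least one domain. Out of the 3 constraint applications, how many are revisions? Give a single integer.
Answer: 1

Derivation:
Constraint 1 (V + X = W) on D(V)={1,2,3,4,5,6} D(X)={2,5,6} D(W)={2,3,4,6}: V {1,2,3,4,5,6}->{1,2,4}; X {2,5,6}->{2,5}; W {2,3,4,6}->{3,4,6} => REVISION
Constraint 2 (W != V) on D(W)={3,4,6} D(V)={1,2,4}: no change => not a revision
Constraint 3 (W != V) on D(W)={3,4,6} D(V)={1,2,4}: no change => not a revision
Total revisions = 1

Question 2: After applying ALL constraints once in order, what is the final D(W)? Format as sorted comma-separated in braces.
Constraint 1 (V + X = W) on D(V)={1,2,3,4,5,6} D(X)={2,5,6} D(W)={2,3,4,6}: V {1,2,3,4,5,6}->{1,2,4}; X {2,5,6}->{2,5}; W {2,3,4,6}->{3,4,6}
Constraint 2 (W != V) on D(W)={3,4,6} D(V)={1,2,4}: no change
Constraint 3 (W != V) on D(W)={3,4,6} D(V)={1,2,4}: no change
So after all 3 constraints: D(W) = {3,4,6}

Answer: {3,4,6}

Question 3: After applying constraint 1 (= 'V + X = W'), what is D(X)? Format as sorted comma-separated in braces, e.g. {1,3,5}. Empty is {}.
Constraint 1 (V + X = W) on D(V)={1,2,3,4,5,6} D(X)={2,5,6} D(W)={2,3,4,6}: V {1,2,3,4,5,6}->{1,2,4}; X {2,5,6}->{2,5}; W {2,3,4,6}->{3,4,6}
So after constraint 1: D(X) = {2,5}

Answer: {2,5}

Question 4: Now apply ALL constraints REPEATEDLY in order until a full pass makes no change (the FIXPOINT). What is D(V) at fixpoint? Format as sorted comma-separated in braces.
pass 0 (initial): D(V)={1,2,3,4,5,6}
pass 1: V {1,2,3,4,5,6}->{1,2,4}; W {2,3,4,6}->{3,4,6}; X {2,5,6}->{2,5}
pass 2: no change
Fixpoint after 2 passes: D(V) = {1,2,4}

Answer: {1,2,4}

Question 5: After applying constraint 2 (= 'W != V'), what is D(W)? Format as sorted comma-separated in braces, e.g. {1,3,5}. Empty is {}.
Answer: {3,4,6}

Derivation:
Constraint 1 (V + X = W) on D(V)={1,2,3,4,5,6} D(X)={2,5,6} D(W)={2,3,4,6}: V {1,2,3,4,5,6}->{1,2,4}; X {2,5,6}->{2,5}; W {2,3,4,6}->{3,4,6}
Constraint 2 (W != V) on D(W)={3,4,6} D(V)={1,2,4}: no change
So after constraint 2: D(W) = {3,4,6}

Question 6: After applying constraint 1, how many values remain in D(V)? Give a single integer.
Answer: 3

Derivation:
Constraint 1 (V + X = W) on D(V)={1,2,3,4,5,6} D(X)={2,5,6} D(W)={2,3,4,6}: V {1,2,3,4,5,6}->{1,2,4}; X {2,5,6}->{2,5}; W {2,3,4,6}->{3,4,6}
So after constraint 1: D(V)={1,2,4}, size = 3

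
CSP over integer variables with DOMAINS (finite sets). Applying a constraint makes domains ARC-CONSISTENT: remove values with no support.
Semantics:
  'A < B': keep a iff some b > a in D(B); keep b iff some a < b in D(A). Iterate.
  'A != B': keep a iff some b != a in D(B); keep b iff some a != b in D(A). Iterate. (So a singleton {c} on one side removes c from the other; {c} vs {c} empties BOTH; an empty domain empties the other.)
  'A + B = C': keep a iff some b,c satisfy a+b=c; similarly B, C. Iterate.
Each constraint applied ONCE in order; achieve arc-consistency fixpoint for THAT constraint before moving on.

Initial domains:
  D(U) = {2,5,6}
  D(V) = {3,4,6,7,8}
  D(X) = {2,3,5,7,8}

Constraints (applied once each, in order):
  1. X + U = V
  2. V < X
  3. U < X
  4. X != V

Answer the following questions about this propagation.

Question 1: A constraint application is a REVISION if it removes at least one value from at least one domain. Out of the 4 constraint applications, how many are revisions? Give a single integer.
Constraint 1 (X + U = V) on D(X)={2,3,5,7,8} D(U)={2,5,6} D(V)={3,4,6,7,8}: X {2,3,5,7,8}->{2,3,5}; V {3,4,6,7,8}->{4,7,8} => REVISION
Constraint 2 (V < X) on D(V)={4,7,8} D(X)={2,3,5}: V {4,7,8}->{4}; X {2,3,5}->{5} => REVISION
Constraint 3 (U < X) on D(U)={2,5,6} D(X)={5}: U {2,5,6}->{2} => REVISION
Constraint 4 (X != V) on D(X)={5} D(V)={4}: no change => not a revision
Total revisions = 3

Answer: 3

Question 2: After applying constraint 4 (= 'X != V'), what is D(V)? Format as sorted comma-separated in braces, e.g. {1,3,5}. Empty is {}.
Answer: {4}

Derivation:
Constraint 1 (X + U = V) on D(X)={2,3,5,7,8} D(U)={2,5,6} D(V)={3,4,6,7,8}: X {2,3,5,7,8}->{2,3,5}; V {3,4,6,7,8}->{4,7,8}
Constraint 2 (V < X) on D(V)={4,7,8} D(X)={2,3,5}: V {4,7,8}->{4}; X {2,3,5}->{5}
Constraint 3 (U < X) on D(U)={2,5,6} D(X)={5}: U {2,5,6}->{2}
Constraint 4 (X != V) on D(X)={5} D(V)={4}: no change
So after constraint 4: D(V) = {4}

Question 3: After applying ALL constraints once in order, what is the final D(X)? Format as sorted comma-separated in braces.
Answer: {5}

Derivation:
Constraint 1 (X + U = V) on D(X)={2,3,5,7,8} D(U)={2,5,6} D(V)={3,4,6,7,8}: X {2,3,5,7,8}->{2,3,5}; V {3,4,6,7,8}->{4,7,8}
Constraint 2 (V < X) on D(V)={4,7,8} D(X)={2,3,5}: V {4,7,8}->{4}; X {2,3,5}->{5}
Constraint 3 (U < X) on D(U)={2,5,6} D(X)={5}: U {2,5,6}->{2}
Constraint 4 (X != V) on D(X)={5} D(V)={4}: no change
So after all 4 constraints: D(X) = {5}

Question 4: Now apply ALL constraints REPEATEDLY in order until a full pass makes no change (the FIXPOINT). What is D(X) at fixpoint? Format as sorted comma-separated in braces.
Answer: {}

Derivation:
pass 0 (initial): D(X)={2,3,5,7,8}
pass 1: U {2,5,6}->{2}; V {3,4,6,7,8}->{4}; X {2,3,5,7,8}->{5}
pass 2: U {2}->{}; V {4}->{}; X {5}->{}
pass 3: no change
Fixpoint after 3 passes: D(X) = {}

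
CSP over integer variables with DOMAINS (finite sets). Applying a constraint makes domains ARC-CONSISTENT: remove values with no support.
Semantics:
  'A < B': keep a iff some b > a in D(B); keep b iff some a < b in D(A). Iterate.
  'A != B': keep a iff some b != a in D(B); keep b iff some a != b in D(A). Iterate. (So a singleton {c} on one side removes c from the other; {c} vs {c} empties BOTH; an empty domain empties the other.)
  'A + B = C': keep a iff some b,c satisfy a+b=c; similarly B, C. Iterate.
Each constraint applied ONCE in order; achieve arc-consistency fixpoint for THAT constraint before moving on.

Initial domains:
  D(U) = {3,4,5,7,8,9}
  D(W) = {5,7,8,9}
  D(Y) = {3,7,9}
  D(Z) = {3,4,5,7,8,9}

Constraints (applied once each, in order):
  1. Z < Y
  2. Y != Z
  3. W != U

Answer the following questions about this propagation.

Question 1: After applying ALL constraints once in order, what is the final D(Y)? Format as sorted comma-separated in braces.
Constraint 1 (Z < Y) on D(Z)={3,4,5,7,8,9} D(Y)={3,7,9}: Z {3,4,5,7,8,9}->{3,4,5,7,8}; Y {3,7,9}->{7,9}
Constraint 2 (Y != Z) on D(Y)={7,9} D(Z)={3,4,5,7,8}: no change
Constraint 3 (W != U) on D(W)={5,7,8,9} D(U)={3,4,5,7,8,9}: no change
So after all 3 constraints: D(Y) = {7,9}

Answer: {7,9}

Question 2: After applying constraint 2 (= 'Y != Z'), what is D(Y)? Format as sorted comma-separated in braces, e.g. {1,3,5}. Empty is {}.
Constraint 1 (Z < Y) on D(Z)={3,4,5,7,8,9} D(Y)={3,7,9}: Z {3,4,5,7,8,9}->{3,4,5,7,8}; Y {3,7,9}->{7,9}
Constraint 2 (Y != Z) on D(Y)={7,9} D(Z)={3,4,5,7,8}: no change
So after constraint 2: D(Y) = {7,9}

Answer: {7,9}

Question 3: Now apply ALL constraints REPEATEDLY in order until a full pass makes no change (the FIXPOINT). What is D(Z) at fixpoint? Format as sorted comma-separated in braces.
Answer: {3,4,5,7,8}

Derivation:
pass 0 (initial): D(Z)={3,4,5,7,8,9}
pass 1: Y {3,7,9}->{7,9}; Z {3,4,5,7,8,9}->{3,4,5,7,8}
pass 2: no change
Fixpoint after 2 passes: D(Z) = {3,4,5,7,8}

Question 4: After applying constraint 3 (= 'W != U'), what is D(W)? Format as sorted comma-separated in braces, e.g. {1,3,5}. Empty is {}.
Answer: {5,7,8,9}

Derivation:
Constraint 1 (Z < Y) on D(Z)={3,4,5,7,8,9} D(Y)={3,7,9}: Z {3,4,5,7,8,9}->{3,4,5,7,8}; Y {3,7,9}->{7,9}
Constraint 2 (Y != Z) on D(Y)={7,9} D(Z)={3,4,5,7,8}: no change
Constraint 3 (W != U) on D(W)={5,7,8,9} D(U)={3,4,5,7,8,9}: no change
So after constraint 3: D(W) = {5,7,8,9}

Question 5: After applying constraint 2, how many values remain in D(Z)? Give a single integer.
Answer: 5

Derivation:
Constraint 1 (Z < Y) on D(Z)={3,4,5,7,8,9} D(Y)={3,7,9}: Z {3,4,5,7,8,9}->{3,4,5,7,8}; Y {3,7,9}->{7,9}
Constraint 2 (Y != Z) on D(Y)={7,9} D(Z)={3,4,5,7,8}: no change
So after constraint 2: D(Z)={3,4,5,7,8}, size = 5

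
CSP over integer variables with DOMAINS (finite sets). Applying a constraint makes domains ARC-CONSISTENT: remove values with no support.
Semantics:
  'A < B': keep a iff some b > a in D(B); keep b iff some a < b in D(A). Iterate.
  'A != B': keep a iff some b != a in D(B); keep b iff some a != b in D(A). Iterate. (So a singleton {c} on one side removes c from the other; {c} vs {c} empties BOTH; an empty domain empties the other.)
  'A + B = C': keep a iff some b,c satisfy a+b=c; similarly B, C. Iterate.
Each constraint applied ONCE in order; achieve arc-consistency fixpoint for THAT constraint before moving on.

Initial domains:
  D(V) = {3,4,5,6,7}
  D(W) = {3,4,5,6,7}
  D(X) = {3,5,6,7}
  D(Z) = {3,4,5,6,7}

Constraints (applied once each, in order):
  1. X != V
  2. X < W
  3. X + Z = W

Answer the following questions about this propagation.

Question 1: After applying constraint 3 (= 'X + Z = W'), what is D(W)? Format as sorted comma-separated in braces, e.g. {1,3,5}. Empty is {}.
Constraint 1 (X != V) on D(X)={3,5,6,7} D(V)={3,4,5,6,7}: no change
Constraint 2 (X < W) on D(X)={3,5,6,7} D(W)={3,4,5,6,7}: X {3,5,6,7}->{3,5,6}; W {3,4,5,6,7}->{4,5,6,7}
Constraint 3 (X + Z = W) on D(X)={3,5,6} D(Z)={3,4,5,6,7} D(W)={4,5,6,7}: X {3,5,6}->{3}; Z {3,4,5,6,7}->{3,4}; W {4,5,6,7}->{6,7}
So after constraint 3: D(W) = {6,7}

Answer: {6,7}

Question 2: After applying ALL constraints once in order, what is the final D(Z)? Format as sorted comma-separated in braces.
Constraint 1 (X != V) on D(X)={3,5,6,7} D(V)={3,4,5,6,7}: no change
Constraint 2 (X < W) on D(X)={3,5,6,7} D(W)={3,4,5,6,7}: X {3,5,6,7}->{3,5,6}; W {3,4,5,6,7}->{4,5,6,7}
Constraint 3 (X + Z = W) on D(X)={3,5,6} D(Z)={3,4,5,6,7} D(W)={4,5,6,7}: X {3,5,6}->{3}; Z {3,4,5,6,7}->{3,4}; W {4,5,6,7}->{6,7}
So after all 3 constraints: D(Z) = {3,4}

Answer: {3,4}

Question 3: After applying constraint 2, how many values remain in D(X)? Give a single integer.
Answer: 3

Derivation:
Constraint 1 (X != V) on D(X)={3,5,6,7} D(V)={3,4,5,6,7}: no change
Constraint 2 (X < W) on D(X)={3,5,6,7} D(W)={3,4,5,6,7}: X {3,5,6,7}->{3,5,6}; W {3,4,5,6,7}->{4,5,6,7}
So after constraint 2: D(X)={3,5,6}, size = 3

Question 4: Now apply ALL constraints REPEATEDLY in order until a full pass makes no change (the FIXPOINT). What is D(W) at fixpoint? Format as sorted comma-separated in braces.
pass 0 (initial): D(W)={3,4,5,6,7}
pass 1: W {3,4,5,6,7}->{6,7}; X {3,5,6,7}->{3}; Z {3,4,5,6,7}->{3,4}
pass 2: V {3,4,5,6,7}->{4,5,6,7}
pass 3: no change
Fixpoint after 3 passes: D(W) = {6,7}

Answer: {6,7}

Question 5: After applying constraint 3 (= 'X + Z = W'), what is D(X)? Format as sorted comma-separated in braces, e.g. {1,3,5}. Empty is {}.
Constraint 1 (X != V) on D(X)={3,5,6,7} D(V)={3,4,5,6,7}: no change
Constraint 2 (X < W) on D(X)={3,5,6,7} D(W)={3,4,5,6,7}: X {3,5,6,7}->{3,5,6}; W {3,4,5,6,7}->{4,5,6,7}
Constraint 3 (X + Z = W) on D(X)={3,5,6} D(Z)={3,4,5,6,7} D(W)={4,5,6,7}: X {3,5,6}->{3}; Z {3,4,5,6,7}->{3,4}; W {4,5,6,7}->{6,7}
So after constraint 3: D(X) = {3}

Answer: {3}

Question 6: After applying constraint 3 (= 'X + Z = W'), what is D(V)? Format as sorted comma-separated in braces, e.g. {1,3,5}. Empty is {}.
Answer: {3,4,5,6,7}

Derivation:
Constraint 1 (X != V) on D(X)={3,5,6,7} D(V)={3,4,5,6,7}: no change
Constraint 2 (X < W) on D(X)={3,5,6,7} D(W)={3,4,5,6,7}: X {3,5,6,7}->{3,5,6}; W {3,4,5,6,7}->{4,5,6,7}
Constraint 3 (X + Z = W) on D(X)={3,5,6} D(Z)={3,4,5,6,7} D(W)={4,5,6,7}: X {3,5,6}->{3}; Z {3,4,5,6,7}->{3,4}; W {4,5,6,7}->{6,7}
So after constraint 3: D(V) = {3,4,5,6,7}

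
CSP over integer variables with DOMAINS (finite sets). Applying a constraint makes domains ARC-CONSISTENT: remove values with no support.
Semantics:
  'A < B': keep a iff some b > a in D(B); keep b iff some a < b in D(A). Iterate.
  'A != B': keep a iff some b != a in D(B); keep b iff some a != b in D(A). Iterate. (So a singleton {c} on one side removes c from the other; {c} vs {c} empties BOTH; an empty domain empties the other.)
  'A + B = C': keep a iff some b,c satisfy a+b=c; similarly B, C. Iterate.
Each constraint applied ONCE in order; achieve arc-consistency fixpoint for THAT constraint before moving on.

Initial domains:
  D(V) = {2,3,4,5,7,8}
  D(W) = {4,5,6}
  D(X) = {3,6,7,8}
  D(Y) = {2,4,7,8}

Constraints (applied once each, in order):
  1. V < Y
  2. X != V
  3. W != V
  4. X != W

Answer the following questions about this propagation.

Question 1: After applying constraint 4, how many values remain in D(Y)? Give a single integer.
Answer: 3

Derivation:
Constraint 1 (V < Y) on D(V)={2,3,4,5,7,8} D(Y)={2,4,7,8}: V {2,3,4,5,7,8}->{2,3,4,5,7}; Y {2,4,7,8}->{4,7,8}
Constraint 2 (X != V) on D(X)={3,6,7,8} D(V)={2,3,4,5,7}: no change
Constraint 3 (W != V) on D(W)={4,5,6} D(V)={2,3,4,5,7}: no change
Constraint 4 (X != W) on D(X)={3,6,7,8} D(W)={4,5,6}: no change
So after constraint 4: D(Y)={4,7,8}, size = 3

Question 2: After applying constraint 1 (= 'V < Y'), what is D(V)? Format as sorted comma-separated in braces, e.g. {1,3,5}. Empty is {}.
Answer: {2,3,4,5,7}

Derivation:
Constraint 1 (V < Y) on D(V)={2,3,4,5,7,8} D(Y)={2,4,7,8}: V {2,3,4,5,7,8}->{2,3,4,5,7}; Y {2,4,7,8}->{4,7,8}
So after constraint 1: D(V) = {2,3,4,5,7}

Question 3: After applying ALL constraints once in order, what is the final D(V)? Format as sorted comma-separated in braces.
Answer: {2,3,4,5,7}

Derivation:
Constraint 1 (V < Y) on D(V)={2,3,4,5,7,8} D(Y)={2,4,7,8}: V {2,3,4,5,7,8}->{2,3,4,5,7}; Y {2,4,7,8}->{4,7,8}
Constraint 2 (X != V) on D(X)={3,6,7,8} D(V)={2,3,4,5,7}: no change
Constraint 3 (W != V) on D(W)={4,5,6} D(V)={2,3,4,5,7}: no change
Constraint 4 (X != W) on D(X)={3,6,7,8} D(W)={4,5,6}: no change
So after all 4 constraints: D(V) = {2,3,4,5,7}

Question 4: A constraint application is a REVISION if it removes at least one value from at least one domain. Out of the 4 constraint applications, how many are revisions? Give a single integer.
Constraint 1 (V < Y) on D(V)={2,3,4,5,7,8} D(Y)={2,4,7,8}: V {2,3,4,5,7,8}->{2,3,4,5,7}; Y {2,4,7,8}->{4,7,8} => REVISION
Constraint 2 (X != V) on D(X)={3,6,7,8} D(V)={2,3,4,5,7}: no change => not a revision
Constraint 3 (W != V) on D(W)={4,5,6} D(V)={2,3,4,5,7}: no change => not a revision
Constraint 4 (X != W) on D(X)={3,6,7,8} D(W)={4,5,6}: no change => not a revision
Total revisions = 1

Answer: 1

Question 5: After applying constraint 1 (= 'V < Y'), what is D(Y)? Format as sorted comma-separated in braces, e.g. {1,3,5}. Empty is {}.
Constraint 1 (V < Y) on D(V)={2,3,4,5,7,8} D(Y)={2,4,7,8}: V {2,3,4,5,7,8}->{2,3,4,5,7}; Y {2,4,7,8}->{4,7,8}
So after constraint 1: D(Y) = {4,7,8}

Answer: {4,7,8}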